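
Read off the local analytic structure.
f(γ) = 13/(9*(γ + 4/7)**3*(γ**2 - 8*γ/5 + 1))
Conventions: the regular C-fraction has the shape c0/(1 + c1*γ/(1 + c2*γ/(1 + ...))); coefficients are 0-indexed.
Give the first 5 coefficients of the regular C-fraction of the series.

The regular C-fraction coefficients are [4459/576, 73/20, -143/292, 5273/1898, -10627267/6032312].

Taylor coefficients (expand at 0): a_0 = 4459/576, a_1 = -325507/11520, a_2 = 3428971/38400, a_3 = -561615509/2304000, a_4 = 56196380149/92160000.
c0 = a_0 = 4459/576. Peel one level at a time: if S = 1 + c*γ/S' with S'(0) = 1, then c is the γ-coefficient of S and S' = c*γ/(S - 1).
S_1 = c0/f = 1 + (73/20)*γ + (143/80)*γ^2 + ...; c1 = 73/20.
S_2 = c1*γ/(S_1 - 1) = 1 + (-143/292)*γ + (58003/42632)*γ^2 + ...; c2 = -143/292.
S_3 = c2*γ/(S_2 - 1) = 1 + (5273/1898)*γ + (145579/29744)*γ^2 + ...; c3 = 5273/1898.
S_4 = c3*γ/(S_3 - 1) = 1 + (-10627267/6032312)*γ + ...; c4 = -10627267/6032312.


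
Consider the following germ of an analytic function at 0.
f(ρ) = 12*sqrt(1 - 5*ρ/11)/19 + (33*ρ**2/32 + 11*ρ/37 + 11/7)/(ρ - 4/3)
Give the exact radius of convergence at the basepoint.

The radius of convergence is 4/3.

Denominator factor (ρ - 4/3): pole of order 1 at 4/3, modulus 4/3.
Branch term (12/19)*sqrt(1 - ρ/(11/5)): its argument vanishes at ρ = 11/5, a square-root branch point, modulus 11/5.
The radius of convergence is the smallest modulus among the singular points: 4/3.


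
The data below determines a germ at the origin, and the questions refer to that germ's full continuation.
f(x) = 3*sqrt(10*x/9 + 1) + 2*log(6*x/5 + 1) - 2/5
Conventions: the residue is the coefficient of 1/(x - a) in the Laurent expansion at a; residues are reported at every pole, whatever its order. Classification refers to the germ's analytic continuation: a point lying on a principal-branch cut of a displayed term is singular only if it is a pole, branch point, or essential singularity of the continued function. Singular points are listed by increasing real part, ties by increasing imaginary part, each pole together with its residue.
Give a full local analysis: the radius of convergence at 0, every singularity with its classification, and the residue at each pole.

Branch term (3)*sqrt(1 - x/(-9/10)): its argument vanishes at x = -9/10, a square-root branch point, modulus 9/10.
Branch term (2)*log(1 - x/(-5/6)): its argument vanishes at x = -5/6, a logarithmic branch point, modulus 5/6.
The radius of convergence is the smallest modulus among the singular points: 5/6.
List the singular points by increasing real part (a conjugate pair: the negative imaginary part first).

Radius of convergence at 0: 5/6.
At -9/10: an algebraic (square-root) branch point.
At -5/6: a logarithmic branch point.


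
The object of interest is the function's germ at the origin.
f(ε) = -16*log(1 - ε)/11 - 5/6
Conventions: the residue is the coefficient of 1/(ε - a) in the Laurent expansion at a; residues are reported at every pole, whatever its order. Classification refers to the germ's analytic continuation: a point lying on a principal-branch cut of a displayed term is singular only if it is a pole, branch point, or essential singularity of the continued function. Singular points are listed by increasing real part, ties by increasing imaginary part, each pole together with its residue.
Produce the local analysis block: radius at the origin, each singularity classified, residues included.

Radius of convergence at 0: 1.
At 1: a logarithmic branch point.

Branch term (-16/11)*log(1 - ε/(1)): its argument vanishes at ε = 1, a logarithmic branch point, modulus 1.
The radius of convergence is the smallest modulus among the singular points: 1.


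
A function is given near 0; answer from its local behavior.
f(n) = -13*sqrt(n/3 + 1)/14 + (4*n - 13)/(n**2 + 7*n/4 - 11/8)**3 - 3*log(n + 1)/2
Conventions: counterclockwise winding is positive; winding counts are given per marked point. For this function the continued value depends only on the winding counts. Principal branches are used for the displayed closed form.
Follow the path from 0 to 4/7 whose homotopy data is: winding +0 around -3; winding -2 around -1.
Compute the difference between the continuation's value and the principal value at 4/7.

The rational part is single-valued and drops out of the difference; each branch term changes only by its own monodromy.
(-13/14)*sqrt(1 - n/(-3)): winding +0 is even, the square root returns to the same sheet, contribution 0.
(-3/2)*log(1 - n/(-1)): each positive loop around -1 adds 2*pi*i to the log, so winding -2 contributes (-3/2)*(-2)*2*pi*i = (6)*pi*i.
Summing the contributions at n = 4/7 gives (6)*pi*i.

Continued minus principal equals (6)*pi*i.


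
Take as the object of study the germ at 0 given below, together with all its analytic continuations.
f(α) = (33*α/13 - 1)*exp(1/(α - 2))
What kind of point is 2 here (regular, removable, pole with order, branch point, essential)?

The exponent 1/(α - (2)) has a pole at 2, so exp(1/(α - (2))) takes every nonzero value near it: an essential singularity (not a pole of any order).

The point is an essential singularity.


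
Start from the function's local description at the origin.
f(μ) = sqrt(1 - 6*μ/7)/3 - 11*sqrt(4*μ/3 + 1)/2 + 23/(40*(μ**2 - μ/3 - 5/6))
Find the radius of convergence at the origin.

The radius of convergence is 3/4.

Denominator factor (μ**2 - μ/3 - 5/6): discriminant 31/9, real irrational roots 1/6 + (1/6)*sqrt(31) and 1/6 - (1/6)*sqrt(31); poles of order 1, moduli 1/6 + (1/6)*sqrt(31) and -1/6 + (1/6)*sqrt(31).
Branch term (-11/2)*sqrt(1 - μ/(-3/4)): its argument vanishes at μ = -3/4, a square-root branch point, modulus 3/4.
Branch term (1/3)*sqrt(1 - μ/(7/6)): its argument vanishes at μ = 7/6, a square-root branch point, modulus 7/6.
The radius of convergence is the smallest modulus among the singular points: 3/4.


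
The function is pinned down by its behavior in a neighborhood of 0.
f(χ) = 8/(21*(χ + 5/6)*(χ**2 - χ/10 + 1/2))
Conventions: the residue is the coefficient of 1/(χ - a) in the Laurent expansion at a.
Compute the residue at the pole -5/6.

At the order-1 pole -5/6 set g(χ) = (χ - (-5/6))*f(χ) = 8/(21*(χ**2 - χ/10 + 1/2)).
Simple pole: residue = g(a) at a = -5/6, which is 48/161.

The residue is 48/161.


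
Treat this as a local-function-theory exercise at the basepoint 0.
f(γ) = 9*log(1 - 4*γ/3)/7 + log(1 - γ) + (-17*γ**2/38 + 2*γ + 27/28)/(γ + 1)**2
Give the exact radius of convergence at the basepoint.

Denominator factor (γ + 1)^2: pole of order 2 at -1, modulus 1.
Branch term (9/7)*log(1 - γ/(3/4)): its argument vanishes at γ = 3/4, a logarithmic branch point, modulus 3/4.
Branch term (1)*log(1 - γ/(1)): its argument vanishes at γ = 1, a logarithmic branch point, modulus 1.
The radius of convergence is the smallest modulus among the singular points: 3/4.

The radius of convergence is 3/4.


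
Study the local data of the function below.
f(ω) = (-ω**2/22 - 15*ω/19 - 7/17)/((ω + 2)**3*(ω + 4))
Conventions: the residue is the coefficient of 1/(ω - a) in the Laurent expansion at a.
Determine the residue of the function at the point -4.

At the order-1 pole -4 set g(ω) = (ω - (-4))*f(ω) = (-ω**2/22 - 15*ω/19 - 7/17)/(ω + 2)**3.
Simple pole: residue = g(a) at a = -4, which is -7173/28424.

The residue is -7173/28424.


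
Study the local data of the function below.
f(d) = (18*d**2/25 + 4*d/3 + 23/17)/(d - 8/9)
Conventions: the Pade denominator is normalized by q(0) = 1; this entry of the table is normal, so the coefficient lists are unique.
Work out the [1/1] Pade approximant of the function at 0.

The Pade approximant has numerator coefficients [-207/136, -65019/58250]; denominator coefficients [1, -320877/233000].

Taylor coefficients needed (expand at 0): a_0 = -207/136, a_1 = -3495/1088, a_2 = -962631/217600.
Write the denominator as Q(d) = 1 + q1*d. Requiring Q*f - P = O(d^3) with deg P <= 1 kills the coefficients of d^2..d^2 in Q*f:
  d^2: a_2 + q1*a_1 = 0, i.e. -962631/217600 + (-3495/1088)*q1 = 0.
Solving this linear system: q1 = -320877/233000.
The numerator is Q*f truncated at degree 1: P0 = a_0 = -207/136; P1 = a_1 + q1*a_0 = -65019/58250.


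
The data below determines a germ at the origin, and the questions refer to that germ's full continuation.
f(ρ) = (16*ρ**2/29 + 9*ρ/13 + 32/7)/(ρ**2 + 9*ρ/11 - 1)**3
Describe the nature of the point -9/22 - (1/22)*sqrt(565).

The point is a pole of order 3.

The denominator factor ρ**2 + 9*ρ/11 - 1 vanishes at -9/22 - (1/22)*sqrt(565) and appears to the power 3; the numerator there equals 3208903/638638 - (999/91234)*sqrt(565), nonzero, and no other factor vanishes.
Hence a pole whose order is the multiplicity, 3.


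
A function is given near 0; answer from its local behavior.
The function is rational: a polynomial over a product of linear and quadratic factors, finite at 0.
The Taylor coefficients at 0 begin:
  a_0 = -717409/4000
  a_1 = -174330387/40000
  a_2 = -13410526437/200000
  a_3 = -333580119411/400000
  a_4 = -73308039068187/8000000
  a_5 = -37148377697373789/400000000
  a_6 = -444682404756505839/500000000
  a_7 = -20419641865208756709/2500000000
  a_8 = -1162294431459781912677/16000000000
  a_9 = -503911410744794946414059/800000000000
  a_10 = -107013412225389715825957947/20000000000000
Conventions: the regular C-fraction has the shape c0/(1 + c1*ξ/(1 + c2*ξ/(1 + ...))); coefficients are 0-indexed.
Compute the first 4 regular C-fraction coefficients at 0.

The regular C-fraction coefficients are [-717409/4000, -243/10, 2407/270, -1653173/324945].

Taylor coefficients (read off): a_0 = -717409/4000, a_1 = -174330387/40000, a_2 = -13410526437/200000, a_3 = -333580119411/400000.
c0 = a_0 = -717409/4000. Peel one level at a time: if S = 1 + c*ξ/S' with S'(0) = 1, then c is the ξ-coefficient of S and S' = c*ξ/(S - 1).
S_1 = c0/f = 1 + (-243/10)*ξ + (21663/100)*ξ^2 + ...; c1 = -243/10.
S_2 = c1*ξ/(S_1 - 1) = 1 + (2407/270)*ξ + (1653173/36450)*ξ^2 + ...; c2 = 2407/270.
S_3 = c2*ξ/(S_2 - 1) = 1 + (-1653173/324945)*ξ + ...; c3 = -1653173/324945.


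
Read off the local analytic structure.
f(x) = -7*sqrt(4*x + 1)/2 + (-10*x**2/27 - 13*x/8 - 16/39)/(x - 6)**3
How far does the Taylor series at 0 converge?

The radius of convergence is 1/4.

Denominator factor (x - 6)^3: pole of order 3 at 6, modulus 6.
Branch term (-7/2)*sqrt(1 - x/(-1/4)): its argument vanishes at x = -1/4, a square-root branch point, modulus 1/4.
The radius of convergence is the smallest modulus among the singular points: 1/4.


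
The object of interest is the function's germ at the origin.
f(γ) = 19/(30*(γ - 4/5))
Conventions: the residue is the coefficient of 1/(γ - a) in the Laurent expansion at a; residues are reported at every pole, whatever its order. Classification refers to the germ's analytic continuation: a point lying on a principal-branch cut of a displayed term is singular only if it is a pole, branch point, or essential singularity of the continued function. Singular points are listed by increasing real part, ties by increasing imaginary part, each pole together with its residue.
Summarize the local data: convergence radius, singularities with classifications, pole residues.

Denominator factor (γ - 4/5): pole of order 1 at 4/5, modulus 4/5.
The radius of convergence is the smallest modulus among the singular points: 4/5.
At the order-1 pole 4/5 set g(γ) = (γ - (4/5))*f(γ) = 19/30.
Simple pole: residue = g(a) at a = 4/5, which is 19/30.

Radius of convergence at 0: 4/5.
At 4/5: a pole of order 1; residue 19/30.


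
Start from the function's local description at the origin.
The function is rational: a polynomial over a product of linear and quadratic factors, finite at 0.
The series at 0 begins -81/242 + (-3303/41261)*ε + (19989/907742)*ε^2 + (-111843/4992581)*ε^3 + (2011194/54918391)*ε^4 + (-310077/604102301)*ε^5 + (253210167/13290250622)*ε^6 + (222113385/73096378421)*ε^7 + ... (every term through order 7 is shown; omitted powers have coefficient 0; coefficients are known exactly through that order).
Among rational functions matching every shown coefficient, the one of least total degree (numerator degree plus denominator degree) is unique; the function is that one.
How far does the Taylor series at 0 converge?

No rational of total degree below 6 reproduces all 8 coefficients; solving the [2/4] Pade equations on them gives f(ε) = (32*ε**2/11 - 8*ε/31 - 9/2)/(ε**2 + ε/3 - 11/3)**2, whose expansion matches every shown term.
Denominator factor (ε**2 + ε/3 - 11/3)^2: discriminant 133/9, real irrational roots -1/6 + (1/6)*sqrt(133) and -1/6 - (1/6)*sqrt(133); poles of order 2, moduli -1/6 + (1/6)*sqrt(133) and 1/6 + (1/6)*sqrt(133).
The radius of convergence is the smallest modulus among the singular points: -1/6 + (1/6)*sqrt(133).

The radius of convergence is -1/6 + (1/6)*sqrt(133).


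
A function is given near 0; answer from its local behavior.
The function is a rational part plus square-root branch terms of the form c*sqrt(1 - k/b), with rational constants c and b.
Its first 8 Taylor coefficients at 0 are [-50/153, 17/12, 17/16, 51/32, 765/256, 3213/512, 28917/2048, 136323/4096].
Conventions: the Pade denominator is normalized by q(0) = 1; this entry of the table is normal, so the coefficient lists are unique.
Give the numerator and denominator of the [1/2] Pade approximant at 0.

The Pade approximant has numerator coefficients [-50/153, 117421/69156]; denominator coefficients [1, -389/452, -867/1808].

Taylor coefficients needed (read off): a_0 = -50/153, a_1 = 17/12, a_2 = 17/16, a_3 = 51/32.
Write the denominator as Q(k) = 1 + q1*k + q2*k^2. Requiring Q*f - P = O(k^4) with deg P <= 1 kills the coefficients of k^2..k^3 in Q*f:
  k^2: a_2 + q1*a_1 + q2*a_0 = 0, i.e. 17/16 + (17/12)*q1 + (-50/153)*q2 = 0.
  k^3: a_3 + q1*a_2 + q2*a_1 = 0, i.e. 51/32 + (17/16)*q1 + (17/12)*q2 = 0.
Solving this linear system: q1 = -389/452, q2 = -867/1808.
The numerator is Q*f truncated at degree 1: P0 = a_0 = -50/153; P1 = a_1 + q1*a_0 = 117421/69156.


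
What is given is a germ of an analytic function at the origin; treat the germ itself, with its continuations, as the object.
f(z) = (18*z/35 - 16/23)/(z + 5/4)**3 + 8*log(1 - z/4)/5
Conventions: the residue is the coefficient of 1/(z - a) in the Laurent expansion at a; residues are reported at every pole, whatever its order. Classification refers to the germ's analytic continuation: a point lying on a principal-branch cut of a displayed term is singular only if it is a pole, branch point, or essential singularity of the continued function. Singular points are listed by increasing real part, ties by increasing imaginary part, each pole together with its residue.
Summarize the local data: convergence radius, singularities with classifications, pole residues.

Denominator factor (z + 5/4)^3: pole of order 3 at -5/4, modulus 5/4.
Branch term (8/5)*log(1 - z/(4)): its argument vanishes at z = 4, a logarithmic branch point, modulus 4.
The radius of convergence is the smallest modulus among the singular points: 5/4.
The branch term is analytic at -5/4 and contributes nothing to the residue; only the rational part matters.
At the order-3 pole -5/4 set g(z) = (z - (-5/4))^3*(rational part) = 18*z/35 - 16/23.
Order-3 pole: residue = g''(a)/2; g''(-5/4) = 0, so the residue is 0.
List the singular points by increasing real part (a conjugate pair: the negative imaginary part first).

Radius of convergence at 0: 5/4.
At -5/4: a pole of order 3; residue 0.
At 4: a logarithmic branch point.


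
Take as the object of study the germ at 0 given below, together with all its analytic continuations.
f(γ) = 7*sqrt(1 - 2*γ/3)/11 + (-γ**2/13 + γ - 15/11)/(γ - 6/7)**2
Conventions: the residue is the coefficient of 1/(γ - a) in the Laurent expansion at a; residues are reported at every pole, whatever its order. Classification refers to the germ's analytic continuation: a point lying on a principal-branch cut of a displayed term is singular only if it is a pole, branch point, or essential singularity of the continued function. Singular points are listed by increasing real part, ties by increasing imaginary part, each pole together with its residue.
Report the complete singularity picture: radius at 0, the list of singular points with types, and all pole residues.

Radius of convergence at 0: 6/7.
At 6/7: a pole of order 2; residue 79/91.
At 3/2: an algebraic (square-root) branch point.

Denominator factor (γ - 6/7)^2: pole of order 2 at 6/7, modulus 6/7.
Branch term (7/11)*sqrt(1 - γ/(3/2)): its argument vanishes at γ = 3/2, a square-root branch point, modulus 3/2.
The radius of convergence is the smallest modulus among the singular points: 6/7.
The branch term is analytic at 6/7 and contributes nothing to the residue; only the rational part matters.
At the order-2 pole 6/7 set g(γ) = (γ - (6/7))^2*(rational part) = -γ**2/13 + γ - 15/11.
Order-2 pole: residue = g'(a); g'(6/7) = 79/91, so the residue is 79/91.
List the singular points by increasing real part (a conjugate pair: the negative imaginary part first).


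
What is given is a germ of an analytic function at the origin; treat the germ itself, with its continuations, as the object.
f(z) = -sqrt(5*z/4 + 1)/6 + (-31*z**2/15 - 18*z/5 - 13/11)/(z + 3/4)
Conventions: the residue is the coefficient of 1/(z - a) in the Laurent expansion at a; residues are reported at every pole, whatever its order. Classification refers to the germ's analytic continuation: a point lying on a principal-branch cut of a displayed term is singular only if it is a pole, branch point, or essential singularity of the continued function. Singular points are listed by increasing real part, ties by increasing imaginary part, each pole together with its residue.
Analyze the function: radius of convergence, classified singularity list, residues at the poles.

Denominator factor (z + 3/4): pole of order 1 at -3/4, modulus 3/4.
Branch term (-1/6)*sqrt(1 - z/(-4/5)): its argument vanishes at z = -4/5, a square-root branch point, modulus 4/5.
The radius of convergence is the smallest modulus among the singular points: 3/4.
The branch term is analytic at -3/4 and contributes nothing to the residue; only the rational part matters.
At the order-1 pole -3/4 set g(z) = (z - (-3/4))*(rational part) = -31*z**2/15 - 18*z/5 - 13/11.
Simple pole: residue = g(a) at a = -3/4, which is 313/880.
List the singular points by increasing real part (a conjugate pair: the negative imaginary part first).

Radius of convergence at 0: 3/4.
At -4/5: an algebraic (square-root) branch point.
At -3/4: a pole of order 1; residue 313/880.


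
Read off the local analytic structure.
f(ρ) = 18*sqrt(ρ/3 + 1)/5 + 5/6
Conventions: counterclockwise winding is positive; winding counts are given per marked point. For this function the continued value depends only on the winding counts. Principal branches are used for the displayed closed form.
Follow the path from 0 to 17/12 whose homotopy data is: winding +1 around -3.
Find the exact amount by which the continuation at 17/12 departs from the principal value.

Continued minus principal equals -(6/5)*sqrt(53).

The rational part is single-valued and drops out of the difference; each branch term changes only by its own monodromy.
(18/5)*sqrt(1 - ρ/(-3)): winding +1 is odd, the square root flips sign, contributing -2*(18/5)*sqrt(1 - (17/12)/(-3)) = -2*(18/5)*sqrt(53/36) = -(6/5)*sqrt(53).
Summing the contributions at ρ = 17/12 gives -(6/5)*sqrt(53).


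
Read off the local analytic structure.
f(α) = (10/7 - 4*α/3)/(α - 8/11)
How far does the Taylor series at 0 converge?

The radius of convergence is 8/11.

Denominator factor (α - 8/11): pole of order 1 at 8/11, modulus 8/11.
The radius of convergence is the smallest modulus among the singular points: 8/11.


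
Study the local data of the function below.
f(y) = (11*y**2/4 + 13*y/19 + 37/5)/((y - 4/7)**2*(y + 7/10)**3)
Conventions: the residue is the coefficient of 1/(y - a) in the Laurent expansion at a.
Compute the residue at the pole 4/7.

At the order-2 pole 4/7 set g(y) = (y - (4/7))^2*f(y) = (11*y**2/4 + 13*y/19 + 37/5)/(y + 7/10)**3.
Order-2 pole: residue = g'(a); g'(4/7) = -9671669000/1192102579, so the residue is -9671669000/1192102579.

The residue is -9671669000/1192102579.


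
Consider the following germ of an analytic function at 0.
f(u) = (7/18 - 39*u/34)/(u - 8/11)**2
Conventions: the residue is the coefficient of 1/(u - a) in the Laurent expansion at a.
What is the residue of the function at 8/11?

The residue is -39/34.

At the order-2 pole 8/11 set g(u) = (u - (8/11))^2*f(u) = 7/18 - 39*u/34.
Order-2 pole: residue = g'(a); g'(8/11) = -39/34, so the residue is -39/34.


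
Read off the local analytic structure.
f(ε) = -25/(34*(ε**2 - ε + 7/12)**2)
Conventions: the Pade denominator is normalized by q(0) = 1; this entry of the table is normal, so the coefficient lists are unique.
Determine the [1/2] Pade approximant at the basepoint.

Taylor coefficients needed (expand at 0): a_0 = -1800/833, a_1 = -43200/5831, a_2 = -475200/40817, a_3 = -1555200/285719.
Write the denominator as Q(ε) = 1 + q1*ε + q2*ε^2. Requiring Q*f - P = O(ε^4) with deg P <= 1 kills the coefficients of ε^2..ε^3 in Q*f:
  ε^2: a_2 + q1*a_1 + q2*a_0 = 0, i.e. -475200/40817 + (-43200/5831)*q1 + (-1800/833)*q2 = 0.
  ε^3: a_3 + q1*a_2 + q2*a_1 = 0, i.e. -1555200/285719 + (-475200/40817)*q1 + (-43200/5831)*q2 = 0.
Solving this linear system: q1 = -228/91, q2 = 2040/637.
The numerator is Q*f truncated at degree 1: P0 = a_0 = -1800/833; P1 = a_1 + q1*a_0 = -21600/10829.

The Pade approximant has numerator coefficients [-1800/833, -21600/10829]; denominator coefficients [1, -228/91, 2040/637].


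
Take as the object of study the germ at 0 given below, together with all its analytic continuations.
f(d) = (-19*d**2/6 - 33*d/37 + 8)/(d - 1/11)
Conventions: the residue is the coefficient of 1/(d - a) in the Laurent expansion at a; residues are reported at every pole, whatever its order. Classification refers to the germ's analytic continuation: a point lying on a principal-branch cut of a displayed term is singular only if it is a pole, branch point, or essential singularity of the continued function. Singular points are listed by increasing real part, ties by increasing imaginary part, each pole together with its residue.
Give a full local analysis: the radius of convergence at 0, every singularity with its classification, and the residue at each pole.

Denominator factor (d - 1/11): pole of order 1 at 1/11, modulus 1/11.
The radius of convergence is the smallest modulus among the singular points: 1/11.
At the order-1 pole 1/11 set g(d) = (d - (1/11))*f(d) = -19*d**2/6 - 33*d/37 + 8.
Simple pole: residue = g(a) at a = 1/11, which is 212015/26862.

Radius of convergence at 0: 1/11.
At 1/11: a pole of order 1; residue 212015/26862.


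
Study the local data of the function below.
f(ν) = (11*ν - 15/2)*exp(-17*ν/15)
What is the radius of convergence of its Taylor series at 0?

The radius of convergence is infinite.

The factor exp(-17*ν/15) is entire and contributes no finite singular point.
The polynomial part has no poles.
No finite singular points: the Taylor series at 0 converges everywhere.


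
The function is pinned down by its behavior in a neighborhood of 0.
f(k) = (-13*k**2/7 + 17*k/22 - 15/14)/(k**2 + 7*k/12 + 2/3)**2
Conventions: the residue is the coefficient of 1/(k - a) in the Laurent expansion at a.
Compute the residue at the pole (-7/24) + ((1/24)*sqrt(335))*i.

The residue is ((674568/8641325)*sqrt(335))*i.

The factor k**2 + 7*k/12 + 2/3 splits as (k - a)(k - a') with a = (-7/24) + ((1/24)*sqrt(335))*i, a' = (-7/24) - ((1/24)*sqrt(335))*i. At the order-2 pole a set g(k) = (k - a)^2*f(k) = [-13*k**2/7 + 17*k/22 - 15/14] / (k - a')^2.
Order-2 pole: residue = g'(a); g'((-7/24) + ((1/24)*sqrt(335))*i) = ((674568/8641325)*sqrt(335))*i, so the residue is ((674568/8641325)*sqrt(335))*i.


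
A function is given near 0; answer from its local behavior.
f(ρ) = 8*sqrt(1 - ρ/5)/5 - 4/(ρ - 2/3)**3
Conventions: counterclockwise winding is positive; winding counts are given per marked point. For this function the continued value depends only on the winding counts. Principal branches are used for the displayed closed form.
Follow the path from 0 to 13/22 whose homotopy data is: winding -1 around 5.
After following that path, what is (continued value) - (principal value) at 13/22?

Continued minus principal equals -(8/275)*sqrt(10670).

The rational part is single-valued and drops out of the difference; each branch term changes only by its own monodromy.
(8/5)*sqrt(1 - ρ/(5)): winding -1 is odd, the square root flips sign, contributing -2*(8/5)*sqrt(1 - (13/22)/(5)) = -2*(8/5)*sqrt(97/110) = -(8/275)*sqrt(10670).
Summing the contributions at ρ = 13/22 gives -(8/275)*sqrt(10670).


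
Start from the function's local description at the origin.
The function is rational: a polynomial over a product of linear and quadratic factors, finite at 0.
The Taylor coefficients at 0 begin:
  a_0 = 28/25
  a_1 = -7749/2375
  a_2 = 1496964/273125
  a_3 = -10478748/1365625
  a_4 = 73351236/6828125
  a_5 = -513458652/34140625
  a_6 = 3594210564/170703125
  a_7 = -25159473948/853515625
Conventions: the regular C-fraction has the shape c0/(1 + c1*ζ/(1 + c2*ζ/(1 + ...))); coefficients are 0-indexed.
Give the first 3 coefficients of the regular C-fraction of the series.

Taylor coefficients (read off): a_0 = 28/25, a_1 = -7749/2375, a_2 = 1496964/273125.
c0 = a_0 = 28/25. Peel one level at a time: if S = 1 + c*ζ/S' with S'(0) = 1, then c is the ζ-coefficient of S and S' = c*ζ/(S - 1).
S_1 = c0/f = 1 + (1107/380)*ζ + (477303/132848)*ζ^2 + ...; c1 = 1107/380.
S_2 = c1*ζ/(S_1 - 1) = 1 + (-795505/645012)*ζ + ...; c2 = -795505/645012.

The regular C-fraction coefficients are [28/25, 1107/380, -795505/645012].


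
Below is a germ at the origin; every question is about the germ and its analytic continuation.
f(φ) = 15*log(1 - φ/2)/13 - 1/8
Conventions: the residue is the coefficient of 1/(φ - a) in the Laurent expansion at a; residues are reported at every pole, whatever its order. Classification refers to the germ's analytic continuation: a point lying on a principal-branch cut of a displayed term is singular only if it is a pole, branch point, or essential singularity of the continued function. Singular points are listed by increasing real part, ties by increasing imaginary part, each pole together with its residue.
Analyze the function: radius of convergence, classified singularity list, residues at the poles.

Radius of convergence at 0: 2.
At 2: a logarithmic branch point.

Branch term (15/13)*log(1 - φ/(2)): its argument vanishes at φ = 2, a logarithmic branch point, modulus 2.
The radius of convergence is the smallest modulus among the singular points: 2.


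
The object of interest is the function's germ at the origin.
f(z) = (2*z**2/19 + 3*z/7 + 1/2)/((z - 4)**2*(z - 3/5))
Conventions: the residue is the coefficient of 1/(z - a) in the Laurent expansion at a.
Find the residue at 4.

At the order-2 pole 4 set g(z) = (z - (4))^2*f(z) = (2*z**2/19 + 3*z/7 + 1/2)/(z - 3/5).
Order-2 pole: residue = g'(a); g'(4) = 165/4522, so the residue is 165/4522.

The residue is 165/4522.


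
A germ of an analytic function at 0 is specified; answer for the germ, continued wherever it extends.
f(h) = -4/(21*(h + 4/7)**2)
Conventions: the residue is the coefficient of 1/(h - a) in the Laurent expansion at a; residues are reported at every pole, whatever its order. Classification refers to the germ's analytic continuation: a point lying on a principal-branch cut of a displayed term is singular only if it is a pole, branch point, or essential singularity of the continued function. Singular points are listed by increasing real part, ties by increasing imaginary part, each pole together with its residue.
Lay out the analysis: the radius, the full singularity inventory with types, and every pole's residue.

Radius of convergence at 0: 4/7.
At -4/7: a pole of order 2; residue 0.

Denominator factor (h + 4/7)^2: pole of order 2 at -4/7, modulus 4/7.
The radius of convergence is the smallest modulus among the singular points: 4/7.
At the order-2 pole -4/7 set g(h) = (h - (-4/7))^2*f(h) = -4/21.
Order-2 pole: residue = g'(a); g'(-4/7) = 0, so the residue is 0.


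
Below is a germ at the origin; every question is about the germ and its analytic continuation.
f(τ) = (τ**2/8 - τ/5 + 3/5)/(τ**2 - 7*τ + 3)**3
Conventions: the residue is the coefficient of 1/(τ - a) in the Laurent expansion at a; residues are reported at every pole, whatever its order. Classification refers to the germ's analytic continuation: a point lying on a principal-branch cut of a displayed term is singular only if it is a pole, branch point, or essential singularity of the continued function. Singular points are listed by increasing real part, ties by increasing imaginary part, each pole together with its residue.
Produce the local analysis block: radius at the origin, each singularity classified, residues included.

Radius of convergence at 0: 7/2 - (1/2)*sqrt(37).
At 7/2 - (1/2)*sqrt(37): a pole of order 3; residue -(251/2026120)*sqrt(37).
At 7/2 + (1/2)*sqrt(37): a pole of order 3; residue (251/2026120)*sqrt(37).

Denominator factor (τ**2 - 7*τ + 3)^3: discriminant 37, real irrational roots 7/2 + (1/2)*sqrt(37) and 7/2 - (1/2)*sqrt(37); poles of order 3, moduli 7/2 + (1/2)*sqrt(37) and 7/2 - (1/2)*sqrt(37).
The radius of convergence is the smallest modulus among the singular points: 7/2 - (1/2)*sqrt(37).
The factor τ**2 - 7*τ + 3 splits as (τ - a)(τ - a') with a = 7/2 - (1/2)*sqrt(37), a' = 7/2 + (1/2)*sqrt(37). At the order-3 pole a set g(τ) = (τ - a)^3*f(τ) = [τ**2/8 - τ/5 + 3/5] / (τ - a')^3.
Order-3 pole: residue = g''(a)/2; g''(7/2 - (1/2)*sqrt(37)) = -(251/1013060)*sqrt(37), so the residue is -(251/2026120)*sqrt(37).
The factor τ**2 - 7*τ + 3 splits as (τ - a)(τ - a') with a = 7/2 + (1/2)*sqrt(37), a' = 7/2 - (1/2)*sqrt(37). At the order-3 pole a set g(τ) = (τ - a)^3*f(τ) = [τ**2/8 - τ/5 + 3/5] / (τ - a')^3.
Order-3 pole: residue = g''(a)/2; g''(7/2 + (1/2)*sqrt(37)) = (251/1013060)*sqrt(37), so the residue is (251/2026120)*sqrt(37).
List the singular points by increasing real part (a conjugate pair: the negative imaginary part first).


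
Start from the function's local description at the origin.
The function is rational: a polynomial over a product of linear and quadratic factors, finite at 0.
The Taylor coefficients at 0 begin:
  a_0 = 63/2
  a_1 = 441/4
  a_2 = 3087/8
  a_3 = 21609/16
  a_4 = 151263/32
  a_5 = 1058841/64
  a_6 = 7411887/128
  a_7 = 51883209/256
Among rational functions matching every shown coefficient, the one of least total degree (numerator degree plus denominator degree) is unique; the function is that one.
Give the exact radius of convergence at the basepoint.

The radius of convergence is 2/7.

No rational of total degree below 1 reproduces all 8 coefficients; solving the [0/1] Pade equations on them gives f(n) = -9/(n - 2/7), whose expansion matches every shown term.
Denominator factor (n - 2/7): pole of order 1 at 2/7, modulus 2/7.
The radius of convergence is the smallest modulus among the singular points: 2/7.


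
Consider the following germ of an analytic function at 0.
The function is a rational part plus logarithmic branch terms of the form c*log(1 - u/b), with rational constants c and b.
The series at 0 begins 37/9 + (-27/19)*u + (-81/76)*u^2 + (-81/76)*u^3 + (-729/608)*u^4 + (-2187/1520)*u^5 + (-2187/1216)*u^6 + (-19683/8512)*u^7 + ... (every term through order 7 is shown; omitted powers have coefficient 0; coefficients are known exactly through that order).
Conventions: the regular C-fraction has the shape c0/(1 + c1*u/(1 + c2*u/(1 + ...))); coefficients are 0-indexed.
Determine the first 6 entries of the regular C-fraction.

Taylor coefficients (read off): a_0 = 37/9, a_1 = -27/19, a_2 = -81/76, a_3 = -81/76, a_4 = -729/608, a_5 = -2187/1520.
c0 = a_0 = 37/9. Peel one level at a time: if S = 1 + c*u/S' with S'(0) = 1, then c is the u-coefficient of S and S' = c*u/(S - 1).
S_1 = c0/f = 1 + (243/703)*u + (748683/1976836)*u^2 + ...; c1 = 243/703.
S_2 = c1*u/(S_1 - 1) = 1 + (-3081/2812)*u + (-3/16)*u^2 + ...; c2 = -3081/2812.
S_3 = c2*u/(S_2 - 1) = 1 + (-703/4108)*u + (-835867/8437832)*u^2 + ...; c3 = -703/4108.
S_4 = c3*u/(S_3 - 1) = 1 + (-1189/2054)*u + (-3/20)*u^2 + ...; c4 = -1189/2054.
S_5 = c4*u/(S_4 - 1) = 1 + (-3081/11890)*u + ...; c5 = -3081/11890.

The regular C-fraction coefficients are [37/9, 243/703, -3081/2812, -703/4108, -1189/2054, -3081/11890].


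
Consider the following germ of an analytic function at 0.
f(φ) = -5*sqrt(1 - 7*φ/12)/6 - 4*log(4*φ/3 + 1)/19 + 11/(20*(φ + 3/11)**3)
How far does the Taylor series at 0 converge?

The radius of convergence is 3/11.

Denominator factor (φ + 3/11)^3: pole of order 3 at -3/11, modulus 3/11.
Branch term (-4/19)*log(1 - φ/(-3/4)): its argument vanishes at φ = -3/4, a logarithmic branch point, modulus 3/4.
Branch term (-5/6)*sqrt(1 - φ/(12/7)): its argument vanishes at φ = 12/7, a square-root branch point, modulus 12/7.
The radius of convergence is the smallest modulus among the singular points: 3/11.


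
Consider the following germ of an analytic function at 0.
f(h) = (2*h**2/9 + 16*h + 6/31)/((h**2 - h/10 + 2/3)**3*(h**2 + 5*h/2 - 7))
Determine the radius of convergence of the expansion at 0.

Denominator factor (h**2 - h/10 + 2/3)^3: discriminant -797/300, complex-conjugate roots (1/20) + ((1/60)*sqrt(2391))*i and (1/20) - ((1/60)*sqrt(2391))*i; poles of order 3, moduli (1/3)*sqrt(6) and (1/3)*sqrt(6).
Denominator factor (h**2 + 5*h/2 - 7): discriminant 137/4, real irrational roots -5/4 + (1/4)*sqrt(137) and -5/4 - (1/4)*sqrt(137); poles of order 1, moduli -5/4 + (1/4)*sqrt(137) and 5/4 + (1/4)*sqrt(137).
The radius of convergence is the smallest modulus among the singular points: (1/3)*sqrt(6).

The radius of convergence is (1/3)*sqrt(6).


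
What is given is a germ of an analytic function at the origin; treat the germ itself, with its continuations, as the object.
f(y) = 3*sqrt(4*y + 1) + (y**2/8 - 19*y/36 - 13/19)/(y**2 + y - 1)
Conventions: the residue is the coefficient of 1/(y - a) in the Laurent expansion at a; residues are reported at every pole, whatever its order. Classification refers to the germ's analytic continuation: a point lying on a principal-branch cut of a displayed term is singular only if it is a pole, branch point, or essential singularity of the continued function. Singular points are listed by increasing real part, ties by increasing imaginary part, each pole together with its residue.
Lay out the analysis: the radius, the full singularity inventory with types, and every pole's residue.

Radius of convergence at 0: 1/4.
At -1/2 - (1/2)*sqrt(5): a pole of order 1; residue -47/144 + (637/13680)*sqrt(5).
At -1/4: an algebraic (square-root) branch point.
At -1/2 + (1/2)*sqrt(5): a pole of order 1; residue -47/144 - (637/13680)*sqrt(5).

Denominator factor (y**2 + y - 1): discriminant 5, real irrational roots -1/2 + (1/2)*sqrt(5) and -1/2 - (1/2)*sqrt(5); poles of order 1, moduli -1/2 + (1/2)*sqrt(5) and 1/2 + (1/2)*sqrt(5).
Branch term (3)*sqrt(1 - y/(-1/4)): its argument vanishes at y = -1/4, a square-root branch point, modulus 1/4.
The radius of convergence is the smallest modulus among the singular points: 1/4.
The branch term is analytic at -1/2 - (1/2)*sqrt(5) and contributes nothing to the residue; only the rational part matters.
The factor y**2 + y - 1 splits as (y - a)(y - a') with a = -1/2 - (1/2)*sqrt(5), a' = -1/2 + (1/2)*sqrt(5). At the order-1 pole a set g(y) = (y - a)*(rational part) = [y**2/8 - 19*y/36 - 13/19] / (y - a').
Simple pole: residue = g(a) at a = -1/2 - (1/2)*sqrt(5), which is -47/144 + (637/13680)*sqrt(5).
The branch term is analytic at -1/2 + (1/2)*sqrt(5) and contributes nothing to the residue; only the rational part matters.
The factor y**2 + y - 1 splits as (y - a)(y - a') with a = -1/2 + (1/2)*sqrt(5), a' = -1/2 - (1/2)*sqrt(5). At the order-1 pole a set g(y) = (y - a)*(rational part) = [y**2/8 - 19*y/36 - 13/19] / (y - a').
Simple pole: residue = g(a) at a = -1/2 + (1/2)*sqrt(5), which is -47/144 - (637/13680)*sqrt(5).
List the singular points by increasing real part (a conjugate pair: the negative imaginary part first).


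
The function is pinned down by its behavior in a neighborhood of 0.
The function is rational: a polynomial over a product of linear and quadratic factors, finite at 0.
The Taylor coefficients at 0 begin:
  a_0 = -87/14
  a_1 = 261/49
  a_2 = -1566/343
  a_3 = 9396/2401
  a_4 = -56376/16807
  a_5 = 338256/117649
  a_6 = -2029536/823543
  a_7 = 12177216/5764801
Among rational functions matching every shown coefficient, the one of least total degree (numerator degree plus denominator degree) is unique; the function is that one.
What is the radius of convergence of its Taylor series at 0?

The radius of convergence is 7/6.

No rational of total degree below 1 reproduces all 8 coefficients; solving the [0/1] Pade equations on them gives f(z) = -29/(4*(z + 7/6)), whose expansion matches every shown term.
Denominator factor (z + 7/6): pole of order 1 at -7/6, modulus 7/6.
The radius of convergence is the smallest modulus among the singular points: 7/6.


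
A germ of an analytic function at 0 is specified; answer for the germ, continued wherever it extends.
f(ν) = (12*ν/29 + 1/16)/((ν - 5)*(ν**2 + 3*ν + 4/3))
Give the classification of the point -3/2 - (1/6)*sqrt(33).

The denominator factor ν**2 + 3*ν + 4/3 vanishes at -3/2 - (1/6)*sqrt(33) and appears to the power 1; the numerator there equals -259/464 - (2/29)*sqrt(33), nonzero, and no other factor vanishes.
Hence a pole whose order is the multiplicity, 1.

The point is a pole of order 1.


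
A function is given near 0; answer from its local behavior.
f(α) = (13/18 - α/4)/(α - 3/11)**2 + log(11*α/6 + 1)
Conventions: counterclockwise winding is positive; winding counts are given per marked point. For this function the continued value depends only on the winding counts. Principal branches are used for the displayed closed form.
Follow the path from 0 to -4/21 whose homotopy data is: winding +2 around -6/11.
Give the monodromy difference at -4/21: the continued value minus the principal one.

Continued minus principal equals (4)*pi*i.

The rational part is single-valued and drops out of the difference; each branch term changes only by its own monodromy.
(1)*log(1 - α/(-6/11)): each positive loop around -6/11 adds 2*pi*i to the log, so winding +2 contributes (1)*(2)*2*pi*i = (4)*pi*i.
Summing the contributions at α = -4/21 gives (4)*pi*i.


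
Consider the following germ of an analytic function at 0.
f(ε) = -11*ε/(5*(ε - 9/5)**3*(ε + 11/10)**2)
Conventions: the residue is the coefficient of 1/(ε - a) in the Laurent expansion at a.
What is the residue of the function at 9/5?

The residue is 8800/707281.

At the order-3 pole 9/5 set g(ε) = (ε - (9/5))^3*f(ε) = -11*ε/(5*(ε + 11/10)**2).
Order-3 pole: residue = g''(a)/2; g''(9/5) = 17600/707281, so the residue is 8800/707281.


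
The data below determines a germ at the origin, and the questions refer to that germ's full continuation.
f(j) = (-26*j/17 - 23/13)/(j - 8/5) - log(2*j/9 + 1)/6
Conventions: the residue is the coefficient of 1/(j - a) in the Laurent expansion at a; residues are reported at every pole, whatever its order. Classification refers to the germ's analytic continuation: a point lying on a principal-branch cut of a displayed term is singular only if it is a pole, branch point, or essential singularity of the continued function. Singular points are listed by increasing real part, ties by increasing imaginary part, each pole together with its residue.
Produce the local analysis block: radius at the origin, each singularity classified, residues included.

Radius of convergence at 0: 8/5.
At -9/2: a logarithmic branch point.
At 8/5: a pole of order 1; residue -4659/1105.

Denominator factor (j - 8/5): pole of order 1 at 8/5, modulus 8/5.
Branch term (-1/6)*log(1 - j/(-9/2)): its argument vanishes at j = -9/2, a logarithmic branch point, modulus 9/2.
The radius of convergence is the smallest modulus among the singular points: 8/5.
The branch term is analytic at 8/5 and contributes nothing to the residue; only the rational part matters.
At the order-1 pole 8/5 set g(j) = (j - (8/5))*(rational part) = -26*j/17 - 23/13.
Simple pole: residue = g(a) at a = 8/5, which is -4659/1105.
List the singular points by increasing real part (a conjugate pair: the negative imaginary part first).
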